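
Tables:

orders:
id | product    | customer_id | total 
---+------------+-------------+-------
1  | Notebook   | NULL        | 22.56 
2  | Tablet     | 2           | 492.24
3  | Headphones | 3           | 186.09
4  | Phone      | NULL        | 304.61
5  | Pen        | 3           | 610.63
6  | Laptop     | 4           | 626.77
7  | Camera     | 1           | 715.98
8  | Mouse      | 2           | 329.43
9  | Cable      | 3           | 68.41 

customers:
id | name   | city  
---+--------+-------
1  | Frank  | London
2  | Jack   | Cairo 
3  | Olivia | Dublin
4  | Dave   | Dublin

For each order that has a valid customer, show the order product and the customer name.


INNER JOIN keeps only orders rows whose customer_id matches an id in customers. Walk through each order:
  - order 1 (Notebook): customer_id=NULL, no match -> dropped
  - order 2 (Tablet): customer_id=2 -> matches Jack
  - order 3 (Headphones): customer_id=3 -> matches Olivia
  - order 4 (Phone): customer_id=NULL, no match -> dropped
  - order 5 (Pen): customer_id=3 -> matches Olivia
  - order 6 (Laptop): customer_id=4 -> matches Dave
  - order 7 (Camera): customer_id=1 -> matches Frank
  - order 8 (Mouse): customer_id=2 -> matches Jack
  - order 9 (Cable): customer_id=3 -> matches Olivia
So 2 of 9 rows are dropped.

SQL:
SELECT a.product, b.name AS customer
FROM orders a
INNER JOIN customers b ON a.customer_id = b.id

Result:
product    | customer
-----------+---------
Tablet     | Jack    
Headphones | Olivia  
Pen        | Olivia  
Laptop     | Dave    
Camera     | Frank   
Mouse      | Jack    
Cable      | Olivia  


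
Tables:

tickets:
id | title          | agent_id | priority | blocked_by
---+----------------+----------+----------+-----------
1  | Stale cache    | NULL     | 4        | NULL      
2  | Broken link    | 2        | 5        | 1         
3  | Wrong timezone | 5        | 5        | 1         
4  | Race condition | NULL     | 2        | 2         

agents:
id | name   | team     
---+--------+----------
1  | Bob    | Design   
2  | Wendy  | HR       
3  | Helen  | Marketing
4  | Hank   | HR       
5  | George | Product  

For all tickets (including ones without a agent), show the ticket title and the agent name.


LEFT JOIN keeps every row from tickets (the left table); where agent_id has no match in agents, the agent columns become NULL. Walk through each ticket:
  - ticket 1 (Stale cache): agent_id=NULL, no match -> kept with NULL
  - ticket 2 (Broken link): agent_id=2 -> matches Wendy
  - ticket 3 (Wrong timezone): agent_id=5 -> matches George
  - ticket 4 (Race condition): agent_id=NULL, no match -> kept with NULL
All 4 rows appear; 2 have NULL agent.

SQL:
SELECT a.title, b.name AS agent
FROM tickets a
LEFT JOIN agents b ON a.agent_id = b.id

Result:
title          | agent 
---------------+-------
Stale cache    | NULL  
Broken link    | Wendy 
Wrong timezone | George
Race condition | NULL  


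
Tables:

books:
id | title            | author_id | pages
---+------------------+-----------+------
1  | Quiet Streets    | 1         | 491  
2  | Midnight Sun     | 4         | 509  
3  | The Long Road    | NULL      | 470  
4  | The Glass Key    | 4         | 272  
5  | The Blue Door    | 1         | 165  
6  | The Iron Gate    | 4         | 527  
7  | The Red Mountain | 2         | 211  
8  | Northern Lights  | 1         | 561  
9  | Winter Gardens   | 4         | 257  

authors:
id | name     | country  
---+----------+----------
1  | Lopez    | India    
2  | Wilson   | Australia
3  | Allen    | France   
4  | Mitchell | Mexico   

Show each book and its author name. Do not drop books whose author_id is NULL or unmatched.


LEFT JOIN keeps every row from books (the left table); where author_id has no match in authors, the author columns become NULL. Walk through each book:
  - book 1 (Quiet Streets): author_id=1 -> matches Lopez
  - book 2 (Midnight Sun): author_id=4 -> matches Mitchell
  - book 3 (The Long Road): author_id=NULL, no match -> kept with NULL
  - book 4 (The Glass Key): author_id=4 -> matches Mitchell
  - book 5 (The Blue Door): author_id=1 -> matches Lopez
  - book 6 (The Iron Gate): author_id=4 -> matches Mitchell
  - book 7 (The Red Mountain): author_id=2 -> matches Wilson
  - book 8 (Northern Lights): author_id=1 -> matches Lopez
  - book 9 (Winter Gardens): author_id=4 -> matches Mitchell
All 9 rows appear; 1 has NULL author.

SQL:
SELECT a.title, b.name AS author
FROM books a
LEFT JOIN authors b ON a.author_id = b.id

Result:
title            | author  
-----------------+---------
Quiet Streets    | Lopez   
Midnight Sun     | Mitchell
The Long Road    | NULL    
The Glass Key    | Mitchell
The Blue Door    | Lopez   
The Iron Gate    | Mitchell
The Red Mountain | Wilson  
Northern Lights  | Lopez   
Winter Gardens   | Mitchell


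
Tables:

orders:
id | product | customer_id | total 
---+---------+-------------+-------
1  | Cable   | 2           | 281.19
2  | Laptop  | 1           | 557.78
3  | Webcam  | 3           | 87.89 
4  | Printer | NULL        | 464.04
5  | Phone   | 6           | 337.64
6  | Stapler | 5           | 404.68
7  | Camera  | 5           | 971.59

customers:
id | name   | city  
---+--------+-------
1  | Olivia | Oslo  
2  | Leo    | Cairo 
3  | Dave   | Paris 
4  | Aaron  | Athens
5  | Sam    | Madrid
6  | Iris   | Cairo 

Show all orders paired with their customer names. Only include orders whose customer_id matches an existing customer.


INNER JOIN keeps only orders rows whose customer_id matches an id in customers. Walk through each order:
  - order 1 (Cable): customer_id=2 -> matches Leo
  - order 2 (Laptop): customer_id=1 -> matches Olivia
  - order 3 (Webcam): customer_id=3 -> matches Dave
  - order 4 (Printer): customer_id=NULL, no match -> dropped
  - order 5 (Phone): customer_id=6 -> matches Iris
  - order 6 (Stapler): customer_id=5 -> matches Sam
  - order 7 (Camera): customer_id=5 -> matches Sam
So 1 of 7 rows is dropped.

SQL:
SELECT a.product, b.name AS customer
FROM orders a
INNER JOIN customers b ON a.customer_id = b.id

Result:
product | customer
--------+---------
Cable   | Leo     
Laptop  | Olivia  
Webcam  | Dave    
Phone   | Iris    
Stapler | Sam     
Camera  | Sam     


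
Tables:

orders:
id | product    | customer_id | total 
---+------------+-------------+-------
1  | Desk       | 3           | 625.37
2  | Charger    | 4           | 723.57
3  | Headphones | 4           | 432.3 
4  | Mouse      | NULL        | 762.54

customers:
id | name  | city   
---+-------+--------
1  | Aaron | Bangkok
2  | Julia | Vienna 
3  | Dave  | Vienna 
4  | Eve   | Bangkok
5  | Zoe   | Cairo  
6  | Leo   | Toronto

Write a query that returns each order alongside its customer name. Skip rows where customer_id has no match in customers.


INNER JOIN keeps only orders rows whose customer_id matches an id in customers. Walk through each order:
  - order 1 (Desk): customer_id=3 -> matches Dave
  - order 2 (Charger): customer_id=4 -> matches Eve
  - order 3 (Headphones): customer_id=4 -> matches Eve
  - order 4 (Mouse): customer_id=NULL, no match -> dropped
So 1 of 4 rows is dropped.

SQL:
SELECT a.product, b.name AS customer
FROM orders a
INNER JOIN customers b ON a.customer_id = b.id

Result:
product    | customer
-----------+---------
Desk       | Dave    
Charger    | Eve     
Headphones | Eve     


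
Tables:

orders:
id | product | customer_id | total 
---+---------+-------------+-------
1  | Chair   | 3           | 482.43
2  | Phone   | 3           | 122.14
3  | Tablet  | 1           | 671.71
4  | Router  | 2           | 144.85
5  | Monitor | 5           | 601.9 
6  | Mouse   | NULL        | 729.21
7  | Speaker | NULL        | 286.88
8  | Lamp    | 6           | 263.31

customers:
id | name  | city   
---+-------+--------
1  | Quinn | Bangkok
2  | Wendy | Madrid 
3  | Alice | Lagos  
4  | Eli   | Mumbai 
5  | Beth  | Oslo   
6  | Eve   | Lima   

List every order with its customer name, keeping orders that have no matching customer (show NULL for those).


LEFT JOIN keeps every row from orders (the left table); where customer_id has no match in customers, the customer columns become NULL. Walk through each order:
  - order 1 (Chair): customer_id=3 -> matches Alice
  - order 2 (Phone): customer_id=3 -> matches Alice
  - order 3 (Tablet): customer_id=1 -> matches Quinn
  - order 4 (Router): customer_id=2 -> matches Wendy
  - order 5 (Monitor): customer_id=5 -> matches Beth
  - order 6 (Mouse): customer_id=NULL, no match -> kept with NULL
  - order 7 (Speaker): customer_id=NULL, no match -> kept with NULL
  - order 8 (Lamp): customer_id=6 -> matches Eve
All 8 rows appear; 2 have NULL customer.

SQL:
SELECT a.product, b.name AS customer
FROM orders a
LEFT JOIN customers b ON a.customer_id = b.id

Result:
product | customer
--------+---------
Chair   | Alice   
Phone   | Alice   
Tablet  | Quinn   
Router  | Wendy   
Monitor | Beth    
Mouse   | NULL    
Speaker | NULL    
Lamp    | Eve     


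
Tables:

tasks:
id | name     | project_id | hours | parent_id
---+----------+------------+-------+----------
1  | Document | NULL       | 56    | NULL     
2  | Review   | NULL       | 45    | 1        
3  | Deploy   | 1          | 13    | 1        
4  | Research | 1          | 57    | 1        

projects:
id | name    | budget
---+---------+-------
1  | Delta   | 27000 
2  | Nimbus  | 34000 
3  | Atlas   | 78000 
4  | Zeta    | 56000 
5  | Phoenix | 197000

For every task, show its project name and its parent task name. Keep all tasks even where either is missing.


Two LEFT JOINs from the same base table tasks: one to projects via project_id, one to tasks itself via parent_id. Both are LEFT so every task is preserved.
Match against projects:
  - task 1 (Document): project_id=NULL, no match -> kept with NULL
  - task 2 (Review): project_id=NULL, no match -> kept with NULL
  - task 3 (Deploy): project_id=1 -> matches Delta
  - task 4 (Research): project_id=1 -> matches Delta
Match against tasks (self):
  - task 1 (Document): parent_id=NULL -> NULL
  - task 2 (Review): parent_id=1 -> Document
  - task 3 (Deploy): parent_id=1 -> Document
  - task 4 (Research): parent_id=1 -> Document

SQL:
SELECT a.name, b.name AS project, c.name AS parent
FROM tasks a
LEFT JOIN projects b ON a.project_id = b.id
LEFT JOIN tasks c ON a.parent_id = c.id

Result:
name     | project | parent  
---------+---------+---------
Document | NULL    | NULL    
Review   | NULL    | Document
Deploy   | Delta   | Document
Research | Delta   | Document


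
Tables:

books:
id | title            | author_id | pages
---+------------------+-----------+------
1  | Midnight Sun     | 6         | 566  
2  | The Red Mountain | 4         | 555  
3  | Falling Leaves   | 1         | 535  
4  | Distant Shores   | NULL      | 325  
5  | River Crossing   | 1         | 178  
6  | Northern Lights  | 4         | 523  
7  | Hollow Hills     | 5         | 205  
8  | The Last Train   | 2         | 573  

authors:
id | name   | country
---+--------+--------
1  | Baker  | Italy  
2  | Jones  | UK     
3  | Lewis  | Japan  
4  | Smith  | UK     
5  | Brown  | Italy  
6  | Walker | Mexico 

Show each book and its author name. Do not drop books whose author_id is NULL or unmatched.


LEFT JOIN keeps every row from books (the left table); where author_id has no match in authors, the author columns become NULL. Walk through each book:
  - book 1 (Midnight Sun): author_id=6 -> matches Walker
  - book 2 (The Red Mountain): author_id=4 -> matches Smith
  - book 3 (Falling Leaves): author_id=1 -> matches Baker
  - book 4 (Distant Shores): author_id=NULL, no match -> kept with NULL
  - book 5 (River Crossing): author_id=1 -> matches Baker
  - book 6 (Northern Lights): author_id=4 -> matches Smith
  - book 7 (Hollow Hills): author_id=5 -> matches Brown
  - book 8 (The Last Train): author_id=2 -> matches Jones
All 8 rows appear; 1 has NULL author.

SQL:
SELECT a.title, b.name AS author
FROM books a
LEFT JOIN authors b ON a.author_id = b.id

Result:
title            | author
-----------------+-------
Midnight Sun     | Walker
The Red Mountain | Smith 
Falling Leaves   | Baker 
Distant Shores   | NULL  
River Crossing   | Baker 
Northern Lights  | Smith 
Hollow Hills     | Brown 
The Last Train   | Jones 


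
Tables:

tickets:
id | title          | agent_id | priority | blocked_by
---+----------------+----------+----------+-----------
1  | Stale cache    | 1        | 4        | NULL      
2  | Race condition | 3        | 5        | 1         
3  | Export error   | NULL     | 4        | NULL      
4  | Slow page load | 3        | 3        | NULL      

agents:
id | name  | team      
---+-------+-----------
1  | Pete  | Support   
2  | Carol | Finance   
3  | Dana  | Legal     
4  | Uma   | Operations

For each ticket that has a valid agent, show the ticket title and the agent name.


INNER JOIN keeps only tickets rows whose agent_id matches an id in agents. Walk through each ticket:
  - ticket 1 (Stale cache): agent_id=1 -> matches Pete
  - ticket 2 (Race condition): agent_id=3 -> matches Dana
  - ticket 3 (Export error): agent_id=NULL, no match -> dropped
  - ticket 4 (Slow page load): agent_id=3 -> matches Dana
So 1 of 4 rows is dropped.

SQL:
SELECT a.title, b.name AS agent
FROM tickets a
INNER JOIN agents b ON a.agent_id = b.id

Result:
title          | agent
---------------+------
Stale cache    | Pete 
Race condition | Dana 
Slow page load | Dana 


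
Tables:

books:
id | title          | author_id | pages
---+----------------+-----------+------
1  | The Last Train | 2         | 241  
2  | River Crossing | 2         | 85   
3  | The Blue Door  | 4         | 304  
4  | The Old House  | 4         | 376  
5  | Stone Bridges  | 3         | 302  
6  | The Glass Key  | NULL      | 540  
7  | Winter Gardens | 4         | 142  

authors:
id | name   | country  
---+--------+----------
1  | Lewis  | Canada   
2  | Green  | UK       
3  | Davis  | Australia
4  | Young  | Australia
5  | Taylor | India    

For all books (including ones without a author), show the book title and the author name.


LEFT JOIN keeps every row from books (the left table); where author_id has no match in authors, the author columns become NULL. Walk through each book:
  - book 1 (The Last Train): author_id=2 -> matches Green
  - book 2 (River Crossing): author_id=2 -> matches Green
  - book 3 (The Blue Door): author_id=4 -> matches Young
  - book 4 (The Old House): author_id=4 -> matches Young
  - book 5 (Stone Bridges): author_id=3 -> matches Davis
  - book 6 (The Glass Key): author_id=NULL, no match -> kept with NULL
  - book 7 (Winter Gardens): author_id=4 -> matches Young
All 7 rows appear; 1 has NULL author.

SQL:
SELECT a.title, b.name AS author
FROM books a
LEFT JOIN authors b ON a.author_id = b.id

Result:
title          | author
---------------+-------
The Last Train | Green 
River Crossing | Green 
The Blue Door  | Young 
The Old House  | Young 
Stone Bridges  | Davis 
The Glass Key  | NULL  
Winter Gardens | Young 


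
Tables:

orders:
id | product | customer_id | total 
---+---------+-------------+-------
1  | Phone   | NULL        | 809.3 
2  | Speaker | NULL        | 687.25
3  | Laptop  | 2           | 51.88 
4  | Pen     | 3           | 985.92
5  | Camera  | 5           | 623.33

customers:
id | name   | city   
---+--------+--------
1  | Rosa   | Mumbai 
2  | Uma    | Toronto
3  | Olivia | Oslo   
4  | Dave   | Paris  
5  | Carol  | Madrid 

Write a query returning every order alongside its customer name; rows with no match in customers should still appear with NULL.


LEFT JOIN keeps every row from orders (the left table); where customer_id has no match in customers, the customer columns become NULL. Walk through each order:
  - order 1 (Phone): customer_id=NULL, no match -> kept with NULL
  - order 2 (Speaker): customer_id=NULL, no match -> kept with NULL
  - order 3 (Laptop): customer_id=2 -> matches Uma
  - order 4 (Pen): customer_id=3 -> matches Olivia
  - order 5 (Camera): customer_id=5 -> matches Carol
All 5 rows appear; 2 have NULL customer.

SQL:
SELECT a.product, b.name AS customer
FROM orders a
LEFT JOIN customers b ON a.customer_id = b.id

Result:
product | customer
--------+---------
Phone   | NULL    
Speaker | NULL    
Laptop  | Uma     
Pen     | Olivia  
Camera  | Carol   


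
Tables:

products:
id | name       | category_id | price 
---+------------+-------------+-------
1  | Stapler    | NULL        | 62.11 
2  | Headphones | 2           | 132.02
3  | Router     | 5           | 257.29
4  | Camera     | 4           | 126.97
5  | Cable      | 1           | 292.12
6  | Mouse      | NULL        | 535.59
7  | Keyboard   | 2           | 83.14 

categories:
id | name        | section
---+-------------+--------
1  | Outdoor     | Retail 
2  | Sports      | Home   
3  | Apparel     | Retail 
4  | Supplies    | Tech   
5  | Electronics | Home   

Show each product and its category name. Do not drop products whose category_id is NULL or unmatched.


LEFT JOIN keeps every row from products (the left table); where category_id has no match in categories, the category columns become NULL. Walk through each product:
  - product 1 (Stapler): category_id=NULL, no match -> kept with NULL
  - product 2 (Headphones): category_id=2 -> matches Sports
  - product 3 (Router): category_id=5 -> matches Electronics
  - product 4 (Camera): category_id=4 -> matches Supplies
  - product 5 (Cable): category_id=1 -> matches Outdoor
  - product 6 (Mouse): category_id=NULL, no match -> kept with NULL
  - product 7 (Keyboard): category_id=2 -> matches Sports
All 7 rows appear; 2 have NULL category.

SQL:
SELECT a.name, b.name AS category
FROM products a
LEFT JOIN categories b ON a.category_id = b.id

Result:
name       | category   
-----------+------------
Stapler    | NULL       
Headphones | Sports     
Router     | Electronics
Camera     | Supplies   
Cable      | Outdoor    
Mouse      | NULL       
Keyboard   | Sports     


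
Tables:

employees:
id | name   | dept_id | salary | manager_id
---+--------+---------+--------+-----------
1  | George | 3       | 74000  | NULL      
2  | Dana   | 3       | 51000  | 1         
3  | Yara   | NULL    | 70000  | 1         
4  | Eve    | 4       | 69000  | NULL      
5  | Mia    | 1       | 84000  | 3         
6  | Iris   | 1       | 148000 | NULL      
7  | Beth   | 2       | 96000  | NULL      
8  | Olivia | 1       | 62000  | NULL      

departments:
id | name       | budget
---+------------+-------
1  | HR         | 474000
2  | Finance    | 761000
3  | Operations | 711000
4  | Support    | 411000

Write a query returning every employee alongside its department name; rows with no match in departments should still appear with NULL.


LEFT JOIN keeps every row from employees (the left table); where dept_id has no match in departments, the department columns become NULL. Walk through each employee:
  - employee 1 (George): dept_id=3 -> matches Operations
  - employee 2 (Dana): dept_id=3 -> matches Operations
  - employee 3 (Yara): dept_id=NULL, no match -> kept with NULL
  - employee 4 (Eve): dept_id=4 -> matches Support
  - employee 5 (Mia): dept_id=1 -> matches HR
  - employee 6 (Iris): dept_id=1 -> matches HR
  - employee 7 (Beth): dept_id=2 -> matches Finance
  - employee 8 (Olivia): dept_id=1 -> matches HR
All 8 rows appear; 1 has NULL department.

SQL:
SELECT a.name, b.name AS department
FROM employees a
LEFT JOIN departments b ON a.dept_id = b.id

Result:
name   | department
-------+-----------
George | Operations
Dana   | Operations
Yara   | NULL      
Eve    | Support   
Mia    | HR        
Iris   | HR        
Beth   | Finance   
Olivia | HR        


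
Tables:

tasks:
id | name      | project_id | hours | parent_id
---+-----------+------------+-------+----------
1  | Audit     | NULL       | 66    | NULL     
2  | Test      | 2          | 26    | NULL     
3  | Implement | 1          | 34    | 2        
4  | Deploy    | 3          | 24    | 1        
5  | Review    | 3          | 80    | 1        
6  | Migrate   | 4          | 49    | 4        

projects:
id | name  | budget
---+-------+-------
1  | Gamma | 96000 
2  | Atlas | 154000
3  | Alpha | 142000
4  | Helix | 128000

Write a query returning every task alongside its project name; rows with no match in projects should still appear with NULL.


LEFT JOIN keeps every row from tasks (the left table); where project_id has no match in projects, the project columns become NULL. Walk through each task:
  - task 1 (Audit): project_id=NULL, no match -> kept with NULL
  - task 2 (Test): project_id=2 -> matches Atlas
  - task 3 (Implement): project_id=1 -> matches Gamma
  - task 4 (Deploy): project_id=3 -> matches Alpha
  - task 5 (Review): project_id=3 -> matches Alpha
  - task 6 (Migrate): project_id=4 -> matches Helix
All 6 rows appear; 1 has NULL project.

SQL:
SELECT a.name, b.name AS project
FROM tasks a
LEFT JOIN projects b ON a.project_id = b.id

Result:
name      | project
----------+--------
Audit     | NULL   
Test      | Atlas  
Implement | Gamma  
Deploy    | Alpha  
Review    | Alpha  
Migrate   | Helix  


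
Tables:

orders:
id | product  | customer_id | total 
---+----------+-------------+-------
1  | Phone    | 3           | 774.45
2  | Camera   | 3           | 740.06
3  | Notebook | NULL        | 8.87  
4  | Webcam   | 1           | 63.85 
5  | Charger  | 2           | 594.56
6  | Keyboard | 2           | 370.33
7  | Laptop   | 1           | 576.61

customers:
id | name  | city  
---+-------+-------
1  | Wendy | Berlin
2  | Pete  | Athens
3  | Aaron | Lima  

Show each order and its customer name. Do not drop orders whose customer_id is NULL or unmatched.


LEFT JOIN keeps every row from orders (the left table); where customer_id has no match in customers, the customer columns become NULL. Walk through each order:
  - order 1 (Phone): customer_id=3 -> matches Aaron
  - order 2 (Camera): customer_id=3 -> matches Aaron
  - order 3 (Notebook): customer_id=NULL, no match -> kept with NULL
  - order 4 (Webcam): customer_id=1 -> matches Wendy
  - order 5 (Charger): customer_id=2 -> matches Pete
  - order 6 (Keyboard): customer_id=2 -> matches Pete
  - order 7 (Laptop): customer_id=1 -> matches Wendy
All 7 rows appear; 1 has NULL customer.

SQL:
SELECT a.product, b.name AS customer
FROM orders a
LEFT JOIN customers b ON a.customer_id = b.id

Result:
product  | customer
---------+---------
Phone    | Aaron   
Camera   | Aaron   
Notebook | NULL    
Webcam   | Wendy   
Charger  | Pete    
Keyboard | Pete    
Laptop   | Wendy   


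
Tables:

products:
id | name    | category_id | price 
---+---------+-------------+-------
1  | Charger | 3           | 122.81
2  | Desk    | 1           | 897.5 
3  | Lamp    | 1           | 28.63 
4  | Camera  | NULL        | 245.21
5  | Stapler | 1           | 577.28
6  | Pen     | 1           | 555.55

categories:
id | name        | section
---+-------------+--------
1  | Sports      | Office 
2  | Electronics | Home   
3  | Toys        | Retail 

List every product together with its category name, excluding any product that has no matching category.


INNER JOIN keeps only products rows whose category_id matches an id in categories. Walk through each product:
  - product 1 (Charger): category_id=3 -> matches Toys
  - product 2 (Desk): category_id=1 -> matches Sports
  - product 3 (Lamp): category_id=1 -> matches Sports
  - product 4 (Camera): category_id=NULL, no match -> dropped
  - product 5 (Stapler): category_id=1 -> matches Sports
  - product 6 (Pen): category_id=1 -> matches Sports
So 1 of 6 rows is dropped.

SQL:
SELECT a.name, b.name AS category
FROM products a
INNER JOIN categories b ON a.category_id = b.id

Result:
name    | category
--------+---------
Charger | Toys    
Desk    | Sports  
Lamp    | Sports  
Stapler | Sports  
Pen     | Sports  


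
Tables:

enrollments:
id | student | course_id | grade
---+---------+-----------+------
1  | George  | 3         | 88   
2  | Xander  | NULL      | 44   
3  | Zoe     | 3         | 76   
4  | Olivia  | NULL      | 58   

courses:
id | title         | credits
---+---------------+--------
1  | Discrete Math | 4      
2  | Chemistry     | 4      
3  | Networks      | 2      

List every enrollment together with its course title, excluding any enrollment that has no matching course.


INNER JOIN keeps only enrollments rows whose course_id matches an id in courses. Walk through each enrollment:
  - enrollment 1 (George): course_id=3 -> matches Networks
  - enrollment 2 (Xander): course_id=NULL, no match -> dropped
  - enrollment 3 (Zoe): course_id=3 -> matches Networks
  - enrollment 4 (Olivia): course_id=NULL, no match -> dropped
So 2 of 4 rows are dropped.

SQL:
SELECT a.student, b.title AS course
FROM enrollments a
INNER JOIN courses b ON a.course_id = b.id

Result:
student | course  
--------+---------
George  | Networks
Zoe     | Networks


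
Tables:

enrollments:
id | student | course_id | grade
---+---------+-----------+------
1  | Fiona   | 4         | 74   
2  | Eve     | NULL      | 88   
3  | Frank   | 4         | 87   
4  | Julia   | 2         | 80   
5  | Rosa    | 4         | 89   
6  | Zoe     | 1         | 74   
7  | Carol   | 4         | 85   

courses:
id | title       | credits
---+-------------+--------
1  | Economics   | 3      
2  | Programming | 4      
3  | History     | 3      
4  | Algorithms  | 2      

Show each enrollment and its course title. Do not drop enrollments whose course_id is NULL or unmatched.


LEFT JOIN keeps every row from enrollments (the left table); where course_id has no match in courses, the course columns become NULL. Walk through each enrollment:
  - enrollment 1 (Fiona): course_id=4 -> matches Algorithms
  - enrollment 2 (Eve): course_id=NULL, no match -> kept with NULL
  - enrollment 3 (Frank): course_id=4 -> matches Algorithms
  - enrollment 4 (Julia): course_id=2 -> matches Programming
  - enrollment 5 (Rosa): course_id=4 -> matches Algorithms
  - enrollment 6 (Zoe): course_id=1 -> matches Economics
  - enrollment 7 (Carol): course_id=4 -> matches Algorithms
All 7 rows appear; 1 has NULL course.

SQL:
SELECT a.student, b.title AS course
FROM enrollments a
LEFT JOIN courses b ON a.course_id = b.id

Result:
student | course     
--------+------------
Fiona   | Algorithms 
Eve     | NULL       
Frank   | Algorithms 
Julia   | Programming
Rosa    | Algorithms 
Zoe     | Economics  
Carol   | Algorithms 


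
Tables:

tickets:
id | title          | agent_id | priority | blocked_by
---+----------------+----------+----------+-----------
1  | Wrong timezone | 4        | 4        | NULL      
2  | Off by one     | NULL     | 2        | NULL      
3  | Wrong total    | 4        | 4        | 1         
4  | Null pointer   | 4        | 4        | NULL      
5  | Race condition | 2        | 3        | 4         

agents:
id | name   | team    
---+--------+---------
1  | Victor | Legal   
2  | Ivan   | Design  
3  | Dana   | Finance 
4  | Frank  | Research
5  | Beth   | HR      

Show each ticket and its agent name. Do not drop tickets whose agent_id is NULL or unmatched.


LEFT JOIN keeps every row from tickets (the left table); where agent_id has no match in agents, the agent columns become NULL. Walk through each ticket:
  - ticket 1 (Wrong timezone): agent_id=4 -> matches Frank
  - ticket 2 (Off by one): agent_id=NULL, no match -> kept with NULL
  - ticket 3 (Wrong total): agent_id=4 -> matches Frank
  - ticket 4 (Null pointer): agent_id=4 -> matches Frank
  - ticket 5 (Race condition): agent_id=2 -> matches Ivan
All 5 rows appear; 1 has NULL agent.

SQL:
SELECT a.title, b.name AS agent
FROM tickets a
LEFT JOIN agents b ON a.agent_id = b.id

Result:
title          | agent
---------------+------
Wrong timezone | Frank
Off by one     | NULL 
Wrong total    | Frank
Null pointer   | Frank
Race condition | Ivan 


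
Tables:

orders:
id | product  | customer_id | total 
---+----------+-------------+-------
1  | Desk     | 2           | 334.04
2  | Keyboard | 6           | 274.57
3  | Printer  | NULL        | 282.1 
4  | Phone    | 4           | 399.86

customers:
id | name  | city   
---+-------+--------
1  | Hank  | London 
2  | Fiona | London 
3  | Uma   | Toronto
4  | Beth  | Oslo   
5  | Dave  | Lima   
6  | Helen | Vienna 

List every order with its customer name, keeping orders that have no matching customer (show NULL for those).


LEFT JOIN keeps every row from orders (the left table); where customer_id has no match in customers, the customer columns become NULL. Walk through each order:
  - order 1 (Desk): customer_id=2 -> matches Fiona
  - order 2 (Keyboard): customer_id=6 -> matches Helen
  - order 3 (Printer): customer_id=NULL, no match -> kept with NULL
  - order 4 (Phone): customer_id=4 -> matches Beth
All 4 rows appear; 1 has NULL customer.

SQL:
SELECT a.product, b.name AS customer
FROM orders a
LEFT JOIN customers b ON a.customer_id = b.id

Result:
product  | customer
---------+---------
Desk     | Fiona   
Keyboard | Helen   
Printer  | NULL    
Phone    | Beth    


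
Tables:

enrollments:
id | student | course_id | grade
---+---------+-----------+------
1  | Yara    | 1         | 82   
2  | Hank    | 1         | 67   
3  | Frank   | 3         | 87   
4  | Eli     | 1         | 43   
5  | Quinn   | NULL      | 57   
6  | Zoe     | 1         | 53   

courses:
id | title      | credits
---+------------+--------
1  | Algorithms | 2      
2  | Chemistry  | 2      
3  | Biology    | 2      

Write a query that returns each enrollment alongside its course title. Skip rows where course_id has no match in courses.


INNER JOIN keeps only enrollments rows whose course_id matches an id in courses. Walk through each enrollment:
  - enrollment 1 (Yara): course_id=1 -> matches Algorithms
  - enrollment 2 (Hank): course_id=1 -> matches Algorithms
  - enrollment 3 (Frank): course_id=3 -> matches Biology
  - enrollment 4 (Eli): course_id=1 -> matches Algorithms
  - enrollment 5 (Quinn): course_id=NULL, no match -> dropped
  - enrollment 6 (Zoe): course_id=1 -> matches Algorithms
So 1 of 6 rows is dropped.

SQL:
SELECT a.student, b.title AS course
FROM enrollments a
INNER JOIN courses b ON a.course_id = b.id

Result:
student | course    
--------+-----------
Yara    | Algorithms
Hank    | Algorithms
Frank   | Biology   
Eli     | Algorithms
Zoe     | Algorithms


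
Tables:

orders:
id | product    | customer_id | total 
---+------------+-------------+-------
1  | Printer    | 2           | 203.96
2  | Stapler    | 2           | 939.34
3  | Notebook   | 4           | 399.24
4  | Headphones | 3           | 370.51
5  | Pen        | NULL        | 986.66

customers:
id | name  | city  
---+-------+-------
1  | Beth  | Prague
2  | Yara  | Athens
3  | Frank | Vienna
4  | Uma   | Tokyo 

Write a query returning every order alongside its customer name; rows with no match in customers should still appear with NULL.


LEFT JOIN keeps every row from orders (the left table); where customer_id has no match in customers, the customer columns become NULL. Walk through each order:
  - order 1 (Printer): customer_id=2 -> matches Yara
  - order 2 (Stapler): customer_id=2 -> matches Yara
  - order 3 (Notebook): customer_id=4 -> matches Uma
  - order 4 (Headphones): customer_id=3 -> matches Frank
  - order 5 (Pen): customer_id=NULL, no match -> kept with NULL
All 5 rows appear; 1 has NULL customer.

SQL:
SELECT a.product, b.name AS customer
FROM orders a
LEFT JOIN customers b ON a.customer_id = b.id

Result:
product    | customer
-----------+---------
Printer    | Yara    
Stapler    | Yara    
Notebook   | Uma     
Headphones | Frank   
Pen        | NULL    


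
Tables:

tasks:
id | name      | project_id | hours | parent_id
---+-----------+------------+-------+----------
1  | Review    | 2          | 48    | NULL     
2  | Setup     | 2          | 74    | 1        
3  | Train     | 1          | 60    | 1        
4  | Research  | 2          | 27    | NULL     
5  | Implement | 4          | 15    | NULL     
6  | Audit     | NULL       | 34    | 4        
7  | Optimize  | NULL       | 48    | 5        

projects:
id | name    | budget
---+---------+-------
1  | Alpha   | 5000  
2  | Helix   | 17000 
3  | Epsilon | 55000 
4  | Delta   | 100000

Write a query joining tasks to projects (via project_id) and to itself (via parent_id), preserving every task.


Two LEFT JOINs from the same base table tasks: one to projects via project_id, one to tasks itself via parent_id. Both are LEFT so every task is preserved.
Match against projects:
  - task 1 (Review): project_id=2 -> matches Helix
  - task 2 (Setup): project_id=2 -> matches Helix
  - task 3 (Train): project_id=1 -> matches Alpha
  - task 4 (Research): project_id=2 -> matches Helix
  - task 5 (Implement): project_id=4 -> matches Delta
  - task 6 (Audit): project_id=NULL, no match -> kept with NULL
  - task 7 (Optimize): project_id=NULL, no match -> kept with NULL
Match against tasks (self):
  - task 1 (Review): parent_id=NULL -> NULL
  - task 2 (Setup): parent_id=1 -> Review
  - task 3 (Train): parent_id=1 -> Review
  - task 4 (Research): parent_id=NULL -> NULL
  - task 5 (Implement): parent_id=NULL -> NULL
  - task 6 (Audit): parent_id=4 -> Research
  - task 7 (Optimize): parent_id=5 -> Implement

SQL:
SELECT a.name, b.name AS project, c.name AS parent
FROM tasks a
LEFT JOIN projects b ON a.project_id = b.id
LEFT JOIN tasks c ON a.parent_id = c.id

Result:
name      | project | parent   
----------+---------+----------
Review    | Helix   | NULL     
Setup     | Helix   | Review   
Train     | Alpha   | Review   
Research  | Helix   | NULL     
Implement | Delta   | NULL     
Audit     | NULL    | Research 
Optimize  | NULL    | Implement


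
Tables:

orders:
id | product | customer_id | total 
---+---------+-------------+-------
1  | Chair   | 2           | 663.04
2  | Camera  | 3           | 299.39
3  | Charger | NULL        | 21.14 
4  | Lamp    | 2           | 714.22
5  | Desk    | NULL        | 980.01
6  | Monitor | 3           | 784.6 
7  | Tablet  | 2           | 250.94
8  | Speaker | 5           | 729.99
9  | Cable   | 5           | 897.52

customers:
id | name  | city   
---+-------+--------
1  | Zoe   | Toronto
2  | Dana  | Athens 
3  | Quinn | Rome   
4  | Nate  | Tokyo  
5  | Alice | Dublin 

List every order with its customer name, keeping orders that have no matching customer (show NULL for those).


LEFT JOIN keeps every row from orders (the left table); where customer_id has no match in customers, the customer columns become NULL. Walk through each order:
  - order 1 (Chair): customer_id=2 -> matches Dana
  - order 2 (Camera): customer_id=3 -> matches Quinn
  - order 3 (Charger): customer_id=NULL, no match -> kept with NULL
  - order 4 (Lamp): customer_id=2 -> matches Dana
  - order 5 (Desk): customer_id=NULL, no match -> kept with NULL
  - order 6 (Monitor): customer_id=3 -> matches Quinn
  - order 7 (Tablet): customer_id=2 -> matches Dana
  - order 8 (Speaker): customer_id=5 -> matches Alice
  - order 9 (Cable): customer_id=5 -> matches Alice
All 9 rows appear; 2 have NULL customer.

SQL:
SELECT a.product, b.name AS customer
FROM orders a
LEFT JOIN customers b ON a.customer_id = b.id

Result:
product | customer
--------+---------
Chair   | Dana    
Camera  | Quinn   
Charger | NULL    
Lamp    | Dana    
Desk    | NULL    
Monitor | Quinn   
Tablet  | Dana    
Speaker | Alice   
Cable   | Alice   


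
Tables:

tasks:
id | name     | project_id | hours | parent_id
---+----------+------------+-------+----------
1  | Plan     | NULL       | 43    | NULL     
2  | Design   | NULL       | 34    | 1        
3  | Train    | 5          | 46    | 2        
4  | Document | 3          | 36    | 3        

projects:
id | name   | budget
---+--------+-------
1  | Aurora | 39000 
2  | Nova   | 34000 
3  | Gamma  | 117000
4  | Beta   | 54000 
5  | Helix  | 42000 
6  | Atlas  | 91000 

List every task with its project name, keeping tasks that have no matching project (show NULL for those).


LEFT JOIN keeps every row from tasks (the left table); where project_id has no match in projects, the project columns become NULL. Walk through each task:
  - task 1 (Plan): project_id=NULL, no match -> kept with NULL
  - task 2 (Design): project_id=NULL, no match -> kept with NULL
  - task 3 (Train): project_id=5 -> matches Helix
  - task 4 (Document): project_id=3 -> matches Gamma
All 4 rows appear; 2 have NULL project.

SQL:
SELECT a.name, b.name AS project
FROM tasks a
LEFT JOIN projects b ON a.project_id = b.id

Result:
name     | project
---------+--------
Plan     | NULL   
Design   | NULL   
Train    | Helix  
Document | Gamma  


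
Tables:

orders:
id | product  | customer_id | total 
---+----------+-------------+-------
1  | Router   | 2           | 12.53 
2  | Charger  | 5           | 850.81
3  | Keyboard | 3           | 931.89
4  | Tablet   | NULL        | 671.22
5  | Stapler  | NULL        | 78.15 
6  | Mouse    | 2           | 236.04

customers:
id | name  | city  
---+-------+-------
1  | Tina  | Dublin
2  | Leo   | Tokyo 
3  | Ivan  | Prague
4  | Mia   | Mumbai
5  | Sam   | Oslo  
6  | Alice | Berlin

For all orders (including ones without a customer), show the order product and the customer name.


LEFT JOIN keeps every row from orders (the left table); where customer_id has no match in customers, the customer columns become NULL. Walk through each order:
  - order 1 (Router): customer_id=2 -> matches Leo
  - order 2 (Charger): customer_id=5 -> matches Sam
  - order 3 (Keyboard): customer_id=3 -> matches Ivan
  - order 4 (Tablet): customer_id=NULL, no match -> kept with NULL
  - order 5 (Stapler): customer_id=NULL, no match -> kept with NULL
  - order 6 (Mouse): customer_id=2 -> matches Leo
All 6 rows appear; 2 have NULL customer.

SQL:
SELECT a.product, b.name AS customer
FROM orders a
LEFT JOIN customers b ON a.customer_id = b.id

Result:
product  | customer
---------+---------
Router   | Leo     
Charger  | Sam     
Keyboard | Ivan    
Tablet   | NULL    
Stapler  | NULL    
Mouse    | Leo     


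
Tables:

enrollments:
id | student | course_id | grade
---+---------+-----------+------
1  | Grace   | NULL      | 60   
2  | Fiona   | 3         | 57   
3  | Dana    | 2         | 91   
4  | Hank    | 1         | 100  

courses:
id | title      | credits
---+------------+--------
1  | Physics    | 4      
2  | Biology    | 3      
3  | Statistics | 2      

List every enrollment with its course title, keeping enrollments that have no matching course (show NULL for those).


LEFT JOIN keeps every row from enrollments (the left table); where course_id has no match in courses, the course columns become NULL. Walk through each enrollment:
  - enrollment 1 (Grace): course_id=NULL, no match -> kept with NULL
  - enrollment 2 (Fiona): course_id=3 -> matches Statistics
  - enrollment 3 (Dana): course_id=2 -> matches Biology
  - enrollment 4 (Hank): course_id=1 -> matches Physics
All 4 rows appear; 1 has NULL course.

SQL:
SELECT a.student, b.title AS course
FROM enrollments a
LEFT JOIN courses b ON a.course_id = b.id

Result:
student | course    
--------+-----------
Grace   | NULL      
Fiona   | Statistics
Dana    | Biology   
Hank    | Physics   


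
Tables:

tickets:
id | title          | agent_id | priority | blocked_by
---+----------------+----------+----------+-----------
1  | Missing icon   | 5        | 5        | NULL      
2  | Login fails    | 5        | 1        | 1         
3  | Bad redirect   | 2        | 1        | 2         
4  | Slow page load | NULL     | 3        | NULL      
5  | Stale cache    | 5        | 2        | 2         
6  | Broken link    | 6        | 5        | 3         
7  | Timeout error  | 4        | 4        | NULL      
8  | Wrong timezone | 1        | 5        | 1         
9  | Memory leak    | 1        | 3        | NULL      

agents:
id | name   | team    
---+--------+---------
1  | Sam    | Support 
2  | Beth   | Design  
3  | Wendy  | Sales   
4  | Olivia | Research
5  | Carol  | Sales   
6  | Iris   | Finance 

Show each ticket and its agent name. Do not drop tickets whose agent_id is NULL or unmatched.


LEFT JOIN keeps every row from tickets (the left table); where agent_id has no match in agents, the agent columns become NULL. Walk through each ticket:
  - ticket 1 (Missing icon): agent_id=5 -> matches Carol
  - ticket 2 (Login fails): agent_id=5 -> matches Carol
  - ticket 3 (Bad redirect): agent_id=2 -> matches Beth
  - ticket 4 (Slow page load): agent_id=NULL, no match -> kept with NULL
  - ticket 5 (Stale cache): agent_id=5 -> matches Carol
  - ticket 6 (Broken link): agent_id=6 -> matches Iris
  - ticket 7 (Timeout error): agent_id=4 -> matches Olivia
  - ticket 8 (Wrong timezone): agent_id=1 -> matches Sam
  - ticket 9 (Memory leak): agent_id=1 -> matches Sam
All 9 rows appear; 1 has NULL agent.

SQL:
SELECT a.title, b.name AS agent
FROM tickets a
LEFT JOIN agents b ON a.agent_id = b.id

Result:
title          | agent 
---------------+-------
Missing icon   | Carol 
Login fails    | Carol 
Bad redirect   | Beth  
Slow page load | NULL  
Stale cache    | Carol 
Broken link    | Iris  
Timeout error  | Olivia
Wrong timezone | Sam   
Memory leak    | Sam   
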